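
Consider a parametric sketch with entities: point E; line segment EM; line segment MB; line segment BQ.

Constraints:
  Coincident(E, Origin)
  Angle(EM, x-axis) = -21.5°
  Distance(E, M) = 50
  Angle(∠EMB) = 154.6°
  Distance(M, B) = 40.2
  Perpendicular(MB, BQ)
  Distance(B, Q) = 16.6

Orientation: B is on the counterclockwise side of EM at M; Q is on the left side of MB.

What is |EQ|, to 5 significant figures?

85.504

∠EMB = 154.6°, so MB runs at -21.5° + (180° − 154.6°) = 3.9000° from the x-axis; with |MB| = 40.2, B = M + 40.2·(cos 3.9000°, sin 3.9000°) = (86.628, -15.591). MB ⟂ BQ; with |BQ| = 16.6 on the left of MB, Q = B + 16.6·(-0.068015, 0.99768) = (85.499, 0.97071). Then |EQ| = |Q − E| = 85.504.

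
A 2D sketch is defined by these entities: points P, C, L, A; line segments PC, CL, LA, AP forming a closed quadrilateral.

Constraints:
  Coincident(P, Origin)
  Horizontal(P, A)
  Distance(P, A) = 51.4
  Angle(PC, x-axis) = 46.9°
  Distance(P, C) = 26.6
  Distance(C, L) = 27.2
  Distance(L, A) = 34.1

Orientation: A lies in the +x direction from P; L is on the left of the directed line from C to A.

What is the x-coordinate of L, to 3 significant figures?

41.9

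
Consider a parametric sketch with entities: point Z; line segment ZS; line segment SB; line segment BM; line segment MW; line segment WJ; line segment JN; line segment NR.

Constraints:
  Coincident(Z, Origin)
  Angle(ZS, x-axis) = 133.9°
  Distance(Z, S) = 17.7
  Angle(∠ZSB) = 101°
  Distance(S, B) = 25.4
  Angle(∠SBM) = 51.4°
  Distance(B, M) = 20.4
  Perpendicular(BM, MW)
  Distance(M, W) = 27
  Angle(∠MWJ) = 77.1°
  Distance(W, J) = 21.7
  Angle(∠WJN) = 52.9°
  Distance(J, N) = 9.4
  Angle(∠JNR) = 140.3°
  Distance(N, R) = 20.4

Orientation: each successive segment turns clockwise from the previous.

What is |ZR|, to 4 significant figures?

6.397

Z is at the origin; ZS runs at 133.9° with length 17.7, so S = (-12.27, 12.75). ∠ZSB = 101.0° gives SB at 54.90° from the x-axis; with |SB| = 25.4, B = (2.332, 33.53). ∠SBM = 51.4° gives BM at -73.70° from the x-axis; with |BM| = 20.4, M = (8.058, 13.95). The perpendicularity gives MW at right angles to BM, so MW runs at -163.7°; with |MW| = 27.0, W = (-17.86, 6.377). ∠MWJ = 77.1° gives WJ at 93.40° from the x-axis; with |WJ| = 21.7, J = (-19.14, 28.04). ∠WJN = 52.9° gives JN at -33.70° from the x-axis; with |JN| = 9.4, N = (-11.32, 22.82). ∠JNR = 140.3° gives NR at -73.40° from the x-axis; with |NR| = 20.4, R = (-5.496, 3.273). Then |ZR| = |R − Z| = 6.397.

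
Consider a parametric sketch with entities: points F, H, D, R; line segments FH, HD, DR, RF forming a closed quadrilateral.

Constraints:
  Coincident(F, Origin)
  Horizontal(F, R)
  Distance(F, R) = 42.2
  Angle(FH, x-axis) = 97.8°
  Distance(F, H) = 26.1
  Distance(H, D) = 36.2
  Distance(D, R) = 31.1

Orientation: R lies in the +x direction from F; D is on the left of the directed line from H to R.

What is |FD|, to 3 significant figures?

43.9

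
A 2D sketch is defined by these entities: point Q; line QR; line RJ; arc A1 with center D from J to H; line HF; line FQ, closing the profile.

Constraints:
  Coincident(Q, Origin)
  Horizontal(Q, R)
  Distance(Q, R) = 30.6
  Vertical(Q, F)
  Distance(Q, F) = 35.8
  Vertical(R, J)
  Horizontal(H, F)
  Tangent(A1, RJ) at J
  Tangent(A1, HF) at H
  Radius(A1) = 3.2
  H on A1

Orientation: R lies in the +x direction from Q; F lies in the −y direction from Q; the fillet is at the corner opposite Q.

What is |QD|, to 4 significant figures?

42.59

QF is vertical with |QF| = 35.8 and F on the −y side, so F = (0.000, -35.80). The virtual corner opposite Q is at (30.60, -35.80). Tangency of A1 to RJ means the radius DJ is perpendicular to RJ and the tangent condition forces DH to be normal to HF, with radius 3.2, so the center D sits 3.2 in from both sides at D = (27.40, -32.60). Then |QD| = |D − Q| = 42.59.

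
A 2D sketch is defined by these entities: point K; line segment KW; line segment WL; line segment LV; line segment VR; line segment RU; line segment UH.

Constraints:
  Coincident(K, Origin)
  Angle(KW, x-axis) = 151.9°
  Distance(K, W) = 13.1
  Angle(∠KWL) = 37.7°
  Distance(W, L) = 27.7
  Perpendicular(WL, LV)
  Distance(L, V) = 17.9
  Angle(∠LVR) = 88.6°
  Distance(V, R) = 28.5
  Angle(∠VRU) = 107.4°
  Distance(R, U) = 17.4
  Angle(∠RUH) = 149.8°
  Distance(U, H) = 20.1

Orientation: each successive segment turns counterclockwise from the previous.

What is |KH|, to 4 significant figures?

29.18

K is at the origin; KW runs at 151.9° with length 13.1, so W = (-11.56, 6.170). ∠KWL = 37.7° gives WL at -65.80° from the x-axis; with |WL| = 27.7, L = (-0.2010, -19.10). WL ⟂ LV, so LV runs at 24.20°; with |LV| = 17.9, V = (16.13, -11.76). ∠LVR = 88.6° gives VR at 115.6° from the x-axis; with |VR| = 28.5, R = (3.812, 13.94). ∠VRU = 107.4° gives RU at -171.8° from the x-axis; with |RU| = 17.4, U = (-13.41, 11.46). ∠RUH = 149.8° gives UH at -141.6° from the x-axis; with |UH| = 20.1, H = (-29.16, -1.022). Then |KH| = |H − K| = 29.18.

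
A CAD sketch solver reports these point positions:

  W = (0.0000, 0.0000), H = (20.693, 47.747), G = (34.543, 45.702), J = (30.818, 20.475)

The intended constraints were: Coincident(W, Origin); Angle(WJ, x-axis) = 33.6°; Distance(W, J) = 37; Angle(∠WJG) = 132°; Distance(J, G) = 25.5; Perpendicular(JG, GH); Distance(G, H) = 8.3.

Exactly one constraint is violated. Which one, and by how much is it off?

Distance(G, H) = 8.3 — off by 5.70.

W = (0.00, 0.00) ✓; WJ at 33.60° ✓; |WJ| = 37.00 ✓; ∠WJG = 132.0° ✓; |JG| = 25.50 ✓; ∠(JG, GH) = 90.00° ✓; |GH| = 14.00 ✗.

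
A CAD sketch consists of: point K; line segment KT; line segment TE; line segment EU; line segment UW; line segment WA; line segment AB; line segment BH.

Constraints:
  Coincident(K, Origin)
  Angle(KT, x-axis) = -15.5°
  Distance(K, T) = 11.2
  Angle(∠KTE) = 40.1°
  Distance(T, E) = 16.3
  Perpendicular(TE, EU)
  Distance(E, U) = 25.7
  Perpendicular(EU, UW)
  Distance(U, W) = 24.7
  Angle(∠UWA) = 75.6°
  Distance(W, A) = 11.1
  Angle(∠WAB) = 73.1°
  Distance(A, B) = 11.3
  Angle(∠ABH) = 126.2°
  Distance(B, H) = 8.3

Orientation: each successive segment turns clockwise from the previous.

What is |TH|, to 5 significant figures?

29.470

K is at the origin; KT runs at -15.5° with length 11.2, so T = (10.793, -2.9931). ∠KTE = 40.1° gives TE at -155.40° from the x-axis; with |TE| = 16.3, E = (-4.0279, -9.7784). TE is perpendicular to EU, so EU runs at 114.60°; with |EU| = 25.7, U = (-14.726, 13.589). The perpendicularity gives UW at right angles to EU, so UW runs at 24.600°; with |UW| = 24.7, W = (7.7318, 23.871). ∠UWA = 75.6° gives WA at -79.800° from the x-axis; with |WA| = 11.1, A = (9.6975, 12.946). ∠WAB = 73.1° gives AB at 173.30° from the x-axis; with |AB| = 11.3, B = (-1.5254, 14.265). ∠ABH = 126.2° gives BH at 119.50° from the x-axis; with |BH| = 8.3, H = (-5.6125, 21.489). Then |TH| = |H − T| = 29.470.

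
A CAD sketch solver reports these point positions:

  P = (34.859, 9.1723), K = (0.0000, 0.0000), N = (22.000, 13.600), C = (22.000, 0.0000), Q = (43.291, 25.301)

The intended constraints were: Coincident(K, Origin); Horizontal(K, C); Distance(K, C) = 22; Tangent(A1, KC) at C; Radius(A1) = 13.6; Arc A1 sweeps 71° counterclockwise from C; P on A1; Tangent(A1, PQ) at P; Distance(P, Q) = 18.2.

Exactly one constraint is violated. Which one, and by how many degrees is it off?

Tangent(A1, PQ) at P — off by 8.60°.

K = (0.00, 0.00) ✓; K.y = 0.00, C.y = 0.00 ✓; |KC| = 22.00 ✓; ∠(NC, CK) = 90.00° ✓; |NC| = 13.60 ✓; bearing(N→P) − bearing(N→C) = 71.00° ✓; |NP| = 13.60 ✓; ∠(NP, PQ) = 98.60° ✗; |PQ| = 18.20 ✓.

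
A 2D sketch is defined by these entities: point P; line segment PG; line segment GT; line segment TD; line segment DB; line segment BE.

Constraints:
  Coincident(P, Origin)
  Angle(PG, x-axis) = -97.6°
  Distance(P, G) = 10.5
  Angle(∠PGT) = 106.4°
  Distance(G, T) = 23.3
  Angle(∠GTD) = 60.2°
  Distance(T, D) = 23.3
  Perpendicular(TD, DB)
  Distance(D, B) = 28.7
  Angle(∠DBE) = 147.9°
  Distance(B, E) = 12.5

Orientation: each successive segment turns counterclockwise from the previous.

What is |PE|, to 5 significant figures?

22.108

P is at the origin; PG runs at -97.6° with length 10.5, so G = (-1.3887, -10.408). ∠PGT = 106.4° gives GT at -24.000° from the x-axis; with |GT| = 23.3, T = (19.897, -19.885). ∠GTD = 60.2° gives TD at 95.800° from the x-axis; with |TD| = 23.3, D = (17.542, 3.2960). TD ⟂ DB, so DB runs at -174.20°; with |DB| = 28.7, B = (-11.011, 0.39568). ∠DBE = 147.9° gives BE at -142.10° from the x-axis; with |BE| = 12.5, E = (-20.874, -7.2829). Then |PE| = |E − P| = 22.108.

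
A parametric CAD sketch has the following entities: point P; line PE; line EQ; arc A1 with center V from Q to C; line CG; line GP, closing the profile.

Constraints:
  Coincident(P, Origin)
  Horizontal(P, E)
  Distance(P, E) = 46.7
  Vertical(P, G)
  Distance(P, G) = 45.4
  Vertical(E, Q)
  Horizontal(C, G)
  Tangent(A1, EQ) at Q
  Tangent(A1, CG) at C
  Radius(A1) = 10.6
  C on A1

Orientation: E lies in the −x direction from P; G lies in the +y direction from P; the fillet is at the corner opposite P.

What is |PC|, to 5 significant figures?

58.003

The virtual corner opposite P is at (-46.700, 45.400). Since A1 is tangent to EQ there, VQ ⟂ EQ and tangency of A1 to CG means the radius VC is perpendicular to CG, with radius 10.6, so the center V sits 10.6 in from both sides at V = (-36.100, 34.800). That places the tangent points at Q = (-46.700, 34.800) on EQ and C = (-36.100, 45.400) on CG. Then |PC| = |C − P| = 58.003.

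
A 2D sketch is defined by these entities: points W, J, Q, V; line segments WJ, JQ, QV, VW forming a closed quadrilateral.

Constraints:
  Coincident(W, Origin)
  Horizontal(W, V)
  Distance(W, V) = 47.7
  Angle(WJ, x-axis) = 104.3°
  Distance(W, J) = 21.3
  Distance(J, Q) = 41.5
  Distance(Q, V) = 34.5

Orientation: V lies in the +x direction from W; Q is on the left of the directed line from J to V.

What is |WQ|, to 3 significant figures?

47.1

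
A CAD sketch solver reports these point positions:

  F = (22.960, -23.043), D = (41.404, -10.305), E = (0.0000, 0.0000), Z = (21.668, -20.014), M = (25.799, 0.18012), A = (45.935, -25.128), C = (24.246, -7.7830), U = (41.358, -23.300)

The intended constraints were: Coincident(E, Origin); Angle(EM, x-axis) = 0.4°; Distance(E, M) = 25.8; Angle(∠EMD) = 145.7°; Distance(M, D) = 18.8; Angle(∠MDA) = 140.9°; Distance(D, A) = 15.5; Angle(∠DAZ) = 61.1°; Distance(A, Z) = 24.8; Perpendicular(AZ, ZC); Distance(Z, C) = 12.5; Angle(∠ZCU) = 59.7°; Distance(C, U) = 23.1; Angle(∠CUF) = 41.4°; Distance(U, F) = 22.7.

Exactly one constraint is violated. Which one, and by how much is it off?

Distance(U, F) = 22.7 — off by 4.30.

E = (0.00, 0.00) ✓; EM at 0.4000° ✓; |EM| = 25.80 ✓; ∠EMD = 145.7° ✓; |MD| = 18.80 ✓; ∠MDA = 140.9° ✓; |DA| = 15.50 ✓; ∠DAZ = 61.10° ✓; |AZ| = 24.80 ✓; ∠(AZ, ZC) = 90.00° ✓; |ZC| = 12.50 ✓; ∠ZCU = 59.70° ✓; |CU| = 23.10 ✓; ∠CUF = 41.40° ✓; |UF| = 18.40 ✗.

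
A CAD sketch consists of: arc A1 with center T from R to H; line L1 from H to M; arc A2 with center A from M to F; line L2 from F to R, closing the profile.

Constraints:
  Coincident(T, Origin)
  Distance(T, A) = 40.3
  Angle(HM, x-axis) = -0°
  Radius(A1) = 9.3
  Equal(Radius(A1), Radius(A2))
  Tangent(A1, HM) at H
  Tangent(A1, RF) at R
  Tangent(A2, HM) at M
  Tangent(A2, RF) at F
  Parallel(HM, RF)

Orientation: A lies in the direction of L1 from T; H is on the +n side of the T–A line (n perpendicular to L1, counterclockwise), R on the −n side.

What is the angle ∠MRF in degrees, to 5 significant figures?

24.775°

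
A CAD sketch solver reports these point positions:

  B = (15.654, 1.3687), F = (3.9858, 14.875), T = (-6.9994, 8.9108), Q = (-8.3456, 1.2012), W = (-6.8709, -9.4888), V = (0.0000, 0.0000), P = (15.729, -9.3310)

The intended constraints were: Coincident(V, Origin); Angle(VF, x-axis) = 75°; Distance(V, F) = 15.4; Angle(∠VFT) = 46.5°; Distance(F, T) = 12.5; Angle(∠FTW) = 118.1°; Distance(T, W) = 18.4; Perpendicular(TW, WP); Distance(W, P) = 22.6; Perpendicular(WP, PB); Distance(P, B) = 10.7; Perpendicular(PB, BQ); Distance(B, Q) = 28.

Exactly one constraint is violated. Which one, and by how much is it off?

Distance(B, Q) = 28 — off by 4.00.

V = (0.00, 0.00) ✓; VF at 75.00° ✓; |VF| = 15.40 ✓; ∠VFT = 46.50° ✓; |FT| = 12.50 ✓; ∠FTW = 118.1° ✓; |TW| = 18.40 ✓; ∠(TW, WP) = 90.00° ✓; |WP| = 22.60 ✓; ∠(WP, PB) = 90.00° ✓; |PB| = 10.70 ✓; ∠(PB, BQ) = 90.00° ✓; |BQ| = 24.00 ✗.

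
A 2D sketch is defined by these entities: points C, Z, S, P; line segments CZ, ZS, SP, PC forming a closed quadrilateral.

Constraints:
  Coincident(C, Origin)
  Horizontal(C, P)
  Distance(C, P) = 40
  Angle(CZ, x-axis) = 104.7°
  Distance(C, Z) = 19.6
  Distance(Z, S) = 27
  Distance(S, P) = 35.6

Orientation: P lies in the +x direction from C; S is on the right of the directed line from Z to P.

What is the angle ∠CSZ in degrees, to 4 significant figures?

17.19°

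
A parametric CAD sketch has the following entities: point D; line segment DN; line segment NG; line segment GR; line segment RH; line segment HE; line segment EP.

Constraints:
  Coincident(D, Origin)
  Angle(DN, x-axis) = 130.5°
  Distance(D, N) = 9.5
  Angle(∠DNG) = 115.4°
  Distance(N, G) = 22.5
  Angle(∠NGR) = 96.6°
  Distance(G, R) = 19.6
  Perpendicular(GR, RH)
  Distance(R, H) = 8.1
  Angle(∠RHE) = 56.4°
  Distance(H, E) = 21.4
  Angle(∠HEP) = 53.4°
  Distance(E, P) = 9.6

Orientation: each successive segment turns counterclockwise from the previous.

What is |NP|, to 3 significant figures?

32.3

∠RHE = 56.4° gives HE at 132° from the x-axis; with |HE| = 21.4, E = (-31.3, -0.947). ∠HEP = 53.4° gives EP at -101° from the x-axis; with |EP| = 9.6, P = (-33.2, -10.4). Then |NP| = |P − N| = 32.3.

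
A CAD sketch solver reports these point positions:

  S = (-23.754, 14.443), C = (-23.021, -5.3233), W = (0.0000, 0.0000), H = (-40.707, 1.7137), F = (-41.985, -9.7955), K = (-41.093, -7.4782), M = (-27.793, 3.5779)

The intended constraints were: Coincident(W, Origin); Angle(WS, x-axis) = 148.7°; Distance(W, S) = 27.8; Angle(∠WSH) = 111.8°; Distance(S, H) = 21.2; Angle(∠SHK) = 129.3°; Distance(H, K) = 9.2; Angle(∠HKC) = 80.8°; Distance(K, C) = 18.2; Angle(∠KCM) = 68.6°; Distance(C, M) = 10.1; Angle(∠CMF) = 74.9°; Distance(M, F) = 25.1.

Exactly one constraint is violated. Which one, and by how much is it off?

Distance(M, F) = 25.1 — off by 5.60.

W = (0.00, 0.00) ✓; WS at 148.7° ✓; |WS| = 27.80 ✓; ∠WSH = 111.8° ✓; |SH| = 21.20 ✓; ∠SHK = 129.3° ✓; |HK| = 9.200 ✓; ∠HKC = 80.80° ✓; |KC| = 18.20 ✓; ∠KCM = 68.60° ✓; |CM| = 10.10 ✓; ∠CMF = 74.90° ✓; |MF| = 19.50 ✗.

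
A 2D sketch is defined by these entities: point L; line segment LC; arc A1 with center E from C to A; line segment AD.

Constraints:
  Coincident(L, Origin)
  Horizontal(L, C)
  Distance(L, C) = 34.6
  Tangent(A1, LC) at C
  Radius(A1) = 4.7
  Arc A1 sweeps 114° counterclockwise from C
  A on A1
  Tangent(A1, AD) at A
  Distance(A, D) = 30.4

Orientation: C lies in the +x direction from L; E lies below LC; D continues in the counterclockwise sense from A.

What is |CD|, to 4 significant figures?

35.32

On A1, C sits at bearing 90° from E; a 114° counterclockwise sweep puts A at bearing 204°, so A = E + 4.7·(cos 204°, sin 204°) = (30.31, -6.612). Since A1 is tangent to AD there, EA ⟂ AD, so AD runs along (−sin 204°, cos 204°); with |AD| = 30.4, D = (42.67, -34.38). Then |CD| = |D − C| = 35.32.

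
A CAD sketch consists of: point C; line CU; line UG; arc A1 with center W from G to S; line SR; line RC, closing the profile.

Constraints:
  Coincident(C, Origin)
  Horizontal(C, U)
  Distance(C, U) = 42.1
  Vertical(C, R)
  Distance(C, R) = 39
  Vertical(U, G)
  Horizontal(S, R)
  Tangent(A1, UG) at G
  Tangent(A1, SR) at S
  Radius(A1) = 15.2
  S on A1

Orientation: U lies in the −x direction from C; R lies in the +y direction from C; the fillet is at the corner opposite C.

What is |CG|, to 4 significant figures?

48.36

The virtual corner opposite C is at (-42.10, 39.00). Tangency of A1 to UG means the radius WG is perpendicular to UG and A1 meets SR tangentially, so WS is at right angles to SR, with radius 15.2, so the center W sits 15.2 in from both sides at W = (-26.90, 23.80). That places the tangent points at G = (-42.10, 23.80) on UG and S = (-26.90, 39.00) on SR. Then |CG| = |G − C| = 48.36.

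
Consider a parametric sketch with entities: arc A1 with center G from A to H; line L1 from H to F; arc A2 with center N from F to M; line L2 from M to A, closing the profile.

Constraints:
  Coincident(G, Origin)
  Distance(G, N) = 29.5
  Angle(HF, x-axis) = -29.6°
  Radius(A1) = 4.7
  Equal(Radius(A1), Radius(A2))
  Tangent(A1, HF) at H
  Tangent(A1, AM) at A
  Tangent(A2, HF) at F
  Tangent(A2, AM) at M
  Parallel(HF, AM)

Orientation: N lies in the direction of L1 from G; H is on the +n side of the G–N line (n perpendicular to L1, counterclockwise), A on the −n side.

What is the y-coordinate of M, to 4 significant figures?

-18.66

Tangency of A1 to both parallel lines with radius 4.7 puts H and A at G ± 4.7·n: H = (2.322, 4.087), A = (-2.322, -4.087). Equal radii place F and M the same way about N: F = N + 4.7·n = (27.97, -10.48), M = N − 4.7·n = (23.33, -18.66). So M.y = -18.66.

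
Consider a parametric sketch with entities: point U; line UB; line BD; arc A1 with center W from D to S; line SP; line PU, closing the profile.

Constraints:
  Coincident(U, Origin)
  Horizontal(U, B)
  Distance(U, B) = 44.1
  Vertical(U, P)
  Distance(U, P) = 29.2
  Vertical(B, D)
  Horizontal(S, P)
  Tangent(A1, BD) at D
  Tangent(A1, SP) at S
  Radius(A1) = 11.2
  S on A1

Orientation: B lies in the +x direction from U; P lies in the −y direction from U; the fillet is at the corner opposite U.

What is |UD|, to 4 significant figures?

47.63

The virtual corner opposite U is at (44.10, -29.20). The tangent condition forces WD to be normal to BD and since A1 is tangent to SP there, WS ⟂ SP, with radius 11.2, so the center W sits 11.2 in from both sides at W = (32.90, -18.00). That places the tangent points at D = (44.10, -18.00) on BD and S = (32.90, -29.20) on SP. Then |UD| = |D − U| = 47.63.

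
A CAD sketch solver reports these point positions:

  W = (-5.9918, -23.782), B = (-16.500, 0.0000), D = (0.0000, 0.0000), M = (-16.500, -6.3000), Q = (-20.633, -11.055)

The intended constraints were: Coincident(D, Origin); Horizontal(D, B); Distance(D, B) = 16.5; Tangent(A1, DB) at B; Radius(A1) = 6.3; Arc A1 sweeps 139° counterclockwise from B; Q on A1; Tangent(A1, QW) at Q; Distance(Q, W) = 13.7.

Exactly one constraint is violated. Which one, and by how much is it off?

Distance(Q, W) = 13.7 — off by 5.70.

D = (0.00, 0.00) ✓; D.y = 0.00, B.y = 0.00 ✓; |DB| = 16.50 ✓; ∠(MB, BD) = 90.00° ✓; |MB| = 6.300 ✓; bearing(M→Q) − bearing(M→B) = 139.0° ✓; |MQ| = 6.300 ✓; ∠(MQ, QW) = 90.00° ✓; |QW| = 19.40 ✗.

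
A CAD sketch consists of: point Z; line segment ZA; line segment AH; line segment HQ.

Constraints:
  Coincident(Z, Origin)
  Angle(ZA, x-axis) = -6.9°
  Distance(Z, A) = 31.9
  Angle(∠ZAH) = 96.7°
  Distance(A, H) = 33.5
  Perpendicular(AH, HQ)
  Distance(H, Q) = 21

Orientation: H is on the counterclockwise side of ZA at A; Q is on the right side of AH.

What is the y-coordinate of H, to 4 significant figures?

28.73

Z is at the origin; ZA runs at -6.9° with length 31.9, so A = 31.9·(cos -6.9°, sin -6.9°) = (31.67, -3.832). ∠ZAH = 96.7°, so AH runs at -6.9° + (180° − 96.7°) = 76.40° from the x-axis; with |AH| = 33.5, H = A + 33.5·(cos 76.40°, sin 76.40°) = (39.55, 28.73). So H.y = 28.73.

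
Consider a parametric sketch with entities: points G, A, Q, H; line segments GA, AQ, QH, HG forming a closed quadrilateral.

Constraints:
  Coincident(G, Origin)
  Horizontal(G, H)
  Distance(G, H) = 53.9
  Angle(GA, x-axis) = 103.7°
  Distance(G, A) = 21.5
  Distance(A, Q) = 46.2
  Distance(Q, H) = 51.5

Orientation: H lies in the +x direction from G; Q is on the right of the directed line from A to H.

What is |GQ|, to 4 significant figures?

24.75

G is at the origin; G and H share the same y with |GH| = 53.9 and H in +x, so H = (53.9, 0). GA runs at 103.7° with |GA| = 21.5, so A = (-5.092, 20.89). Q is determined by |AQ| = 46.2 and |QH| = 51.5 together: it lies at the intersection of circle(A, 46.2) and circle(H, 51.5). With |AH| = 62.58, the foot of the radical line on AH is 27.15 from A and the perpendicular offset is √(46.2² − 27.15²) = 37.38. Taking the right-of-AH solution: Q = (8.028, -23.41).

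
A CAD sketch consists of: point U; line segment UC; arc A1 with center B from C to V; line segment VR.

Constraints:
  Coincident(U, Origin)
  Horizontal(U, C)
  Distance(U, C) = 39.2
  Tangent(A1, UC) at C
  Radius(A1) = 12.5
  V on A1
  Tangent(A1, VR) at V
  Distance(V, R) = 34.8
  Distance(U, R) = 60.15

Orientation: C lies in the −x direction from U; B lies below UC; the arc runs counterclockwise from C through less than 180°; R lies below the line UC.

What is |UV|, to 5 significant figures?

53.521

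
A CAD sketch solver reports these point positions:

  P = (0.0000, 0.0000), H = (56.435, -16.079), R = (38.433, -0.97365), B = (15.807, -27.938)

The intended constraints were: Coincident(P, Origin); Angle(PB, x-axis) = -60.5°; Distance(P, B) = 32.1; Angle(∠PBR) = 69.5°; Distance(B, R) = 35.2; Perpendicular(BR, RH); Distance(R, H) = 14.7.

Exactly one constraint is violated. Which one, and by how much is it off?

Distance(R, H) = 14.7 — off by 8.80.

P = (0.00, 0.00) ✓; PB at -60.50° ✓; |PB| = 32.10 ✓; ∠PBR = 69.50° ✓; |BR| = 35.20 ✓; ∠(BR, RH) = 90.00° ✓; |RH| = 23.50 ✗.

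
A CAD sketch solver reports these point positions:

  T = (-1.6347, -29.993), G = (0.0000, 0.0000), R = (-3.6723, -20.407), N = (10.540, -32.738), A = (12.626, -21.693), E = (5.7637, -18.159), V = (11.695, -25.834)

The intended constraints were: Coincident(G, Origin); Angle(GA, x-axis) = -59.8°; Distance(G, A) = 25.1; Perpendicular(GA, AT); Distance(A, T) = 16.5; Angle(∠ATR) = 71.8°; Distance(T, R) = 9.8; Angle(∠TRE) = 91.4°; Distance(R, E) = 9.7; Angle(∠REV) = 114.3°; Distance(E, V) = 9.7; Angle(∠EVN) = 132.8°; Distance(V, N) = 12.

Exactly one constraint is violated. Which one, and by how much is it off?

Distance(V, N) = 12 — off by 5.00.

G = (0.00, 0.00) ✓; GA at -59.80° ✓; |GA| = 25.10 ✓; ∠(GA, AT) = 90.00° ✓; |AT| = 16.50 ✓; ∠ATR = 71.80° ✓; |TR| = 9.800 ✓; ∠TRE = 91.40° ✓; |RE| = 9.700 ✓; ∠REV = 114.3° ✓; |EV| = 9.700 ✓; ∠EVN = 132.8° ✓; |VN| = 7.000 ✗.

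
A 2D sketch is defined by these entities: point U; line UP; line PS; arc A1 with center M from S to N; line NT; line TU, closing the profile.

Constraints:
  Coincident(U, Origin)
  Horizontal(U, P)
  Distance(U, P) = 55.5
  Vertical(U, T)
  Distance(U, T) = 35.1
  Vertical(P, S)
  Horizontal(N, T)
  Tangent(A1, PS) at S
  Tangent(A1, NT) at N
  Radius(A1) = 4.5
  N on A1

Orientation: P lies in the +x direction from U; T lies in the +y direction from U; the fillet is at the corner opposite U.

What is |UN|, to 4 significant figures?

61.91

U is at the origin; UP is horizontal with |UP| = 55.5 and P on the +x side, so P = (55.50, 0.000). U and T share the same x with |UT| = 35.1 and T on the +y side, so T = (0.000, 35.10). The virtual corner opposite U is at (55.50, 35.10). The tangent condition forces MS to be normal to PS and since A1 is tangent to NT there, MN ⟂ NT, with radius 4.5, so the center M sits 4.5 in from both sides at M = (51.00, 30.60). That places the tangent points at S = (55.50, 30.60) on PS and N = (51.00, 35.10) on NT. Then |UN| = |N − U| = 61.91.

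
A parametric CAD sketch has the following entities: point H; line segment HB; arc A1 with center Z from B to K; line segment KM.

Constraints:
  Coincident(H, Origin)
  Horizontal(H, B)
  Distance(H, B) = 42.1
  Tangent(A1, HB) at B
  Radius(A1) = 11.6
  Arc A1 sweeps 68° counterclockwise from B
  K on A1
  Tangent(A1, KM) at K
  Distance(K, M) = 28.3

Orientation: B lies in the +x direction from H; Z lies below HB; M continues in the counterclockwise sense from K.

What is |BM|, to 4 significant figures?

39.72

On A1, B sits at bearing 90° from Z; a 68° counterclockwise sweep puts K at bearing 158°, so K = Z + 11.6·(cos 158°, sin 158°) = (31.34, -7.255). The tangent condition forces ZK to be normal to KM, so KM runs along (−sin 158°, cos 158°); with |KM| = 28.3, M = (20.74, -33.49). Then |BM| = |M − B| = 39.72.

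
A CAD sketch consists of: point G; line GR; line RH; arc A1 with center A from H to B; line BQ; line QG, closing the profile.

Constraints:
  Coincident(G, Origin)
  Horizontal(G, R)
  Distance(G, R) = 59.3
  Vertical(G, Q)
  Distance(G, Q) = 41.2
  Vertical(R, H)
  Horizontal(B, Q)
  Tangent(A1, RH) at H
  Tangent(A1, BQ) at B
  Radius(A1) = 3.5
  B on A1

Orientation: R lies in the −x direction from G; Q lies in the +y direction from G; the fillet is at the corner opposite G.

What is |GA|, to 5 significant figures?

67.342

G is at the origin; GR is horizontal with |GR| = 59.3 and R on the −x side, so R = (-59.300, 0.0000). G and Q share the same x with |GQ| = 41.2 and Q on the +y side, so Q = (0.0000, 41.200). The virtual corner opposite G is at (-59.300, 41.200). Since A1 is tangent to RH there, AH ⟂ RH and since A1 is tangent to BQ there, AB ⟂ BQ, with radius 3.5, so the center A sits 3.5 in from both sides at A = (-55.800, 37.700). Then |GA| = |A − G| = 67.342.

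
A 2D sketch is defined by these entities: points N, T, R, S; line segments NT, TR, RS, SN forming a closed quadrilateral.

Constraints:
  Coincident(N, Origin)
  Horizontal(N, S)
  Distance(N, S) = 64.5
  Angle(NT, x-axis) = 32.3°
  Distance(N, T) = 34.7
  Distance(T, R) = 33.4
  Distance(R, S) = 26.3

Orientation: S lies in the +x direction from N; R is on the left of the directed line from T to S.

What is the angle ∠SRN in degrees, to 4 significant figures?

72.85°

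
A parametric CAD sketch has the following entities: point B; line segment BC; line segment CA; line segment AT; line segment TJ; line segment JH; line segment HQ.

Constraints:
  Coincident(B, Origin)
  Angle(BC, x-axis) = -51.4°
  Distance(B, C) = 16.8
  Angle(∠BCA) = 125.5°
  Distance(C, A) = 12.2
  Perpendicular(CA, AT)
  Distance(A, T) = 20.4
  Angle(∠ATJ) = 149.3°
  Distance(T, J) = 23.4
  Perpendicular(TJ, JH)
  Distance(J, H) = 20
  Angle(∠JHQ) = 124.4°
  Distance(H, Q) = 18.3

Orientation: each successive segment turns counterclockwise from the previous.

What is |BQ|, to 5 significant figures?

8.5260

B is at the origin; BC runs at -51.4° with length 16.8, so C = (10.481, -13.130). ∠BCA = 125.5° gives CA at 3.1000° from the x-axis; with |CA| = 12.2, A = (22.663, -12.470). CA ⟂ AT, so AT runs at 93.100°; with |AT| = 20.4, T = (21.560, 7.9004). ∠ATJ = 149.3° gives TJ at 123.80° from the x-axis; with |TJ| = 23.4, J = (8.5428, 27.345). The perpendicularity gives JH at right angles to TJ, so JH runs at -146.20°; with |JH| = 20.0, H = (-8.0769, 16.219). ∠JHQ = 124.4° gives HQ at -90.600° from the x-axis; with |HQ| = 18.3, Q = (-8.2685, -2.0795). Then |BQ| = |Q − B| = 8.5260.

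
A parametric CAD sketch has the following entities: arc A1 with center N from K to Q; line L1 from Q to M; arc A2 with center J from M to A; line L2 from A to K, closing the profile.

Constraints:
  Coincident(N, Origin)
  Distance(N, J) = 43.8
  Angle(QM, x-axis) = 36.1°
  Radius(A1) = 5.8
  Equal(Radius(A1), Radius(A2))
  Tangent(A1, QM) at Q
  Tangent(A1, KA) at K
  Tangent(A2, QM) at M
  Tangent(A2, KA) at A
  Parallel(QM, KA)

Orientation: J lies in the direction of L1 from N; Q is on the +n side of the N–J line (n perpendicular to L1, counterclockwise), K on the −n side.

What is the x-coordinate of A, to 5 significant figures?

38.807

The slot axis is L1's direction at 36.1°, so u = (cos 36.1°, sin 36.1°) = (0.80799, 0.58920) and n = (−sin 36.1°, cos 36.1°) = (-0.58920, 0.80799). N is at the origin and J lies 43.8 along u from N, so J = 43.8·u = (35.390, 25.807). Tangency of A1 to both parallel lines with radius 5.8 puts Q and K at N ± 5.8·n: Q = (-3.4173, 4.6863), K = (3.4173, -4.6863). Equal radii place M and A the same way about J: M = J + 5.8·n = (31.973, 30.493), A = J − 5.8·n = (38.807, 21.120). So A.x = 38.807.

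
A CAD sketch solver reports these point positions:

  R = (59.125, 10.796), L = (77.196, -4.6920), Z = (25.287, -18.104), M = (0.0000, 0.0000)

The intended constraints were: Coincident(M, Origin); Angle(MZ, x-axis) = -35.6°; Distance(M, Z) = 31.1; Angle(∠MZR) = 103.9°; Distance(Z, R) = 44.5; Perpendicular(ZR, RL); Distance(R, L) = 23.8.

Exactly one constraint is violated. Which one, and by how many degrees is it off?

Perpendicular(ZR, RL) — off by 8.90°.

M = (0.00, 0.00) ✓; MZ at -35.60° ✓; |MZ| = 31.10 ✓; ∠MZR = 103.9° ✓; |ZR| = 44.50 ✓; ∠(ZR, RL) = 81.10° ✗; |RL| = 23.80 ✓.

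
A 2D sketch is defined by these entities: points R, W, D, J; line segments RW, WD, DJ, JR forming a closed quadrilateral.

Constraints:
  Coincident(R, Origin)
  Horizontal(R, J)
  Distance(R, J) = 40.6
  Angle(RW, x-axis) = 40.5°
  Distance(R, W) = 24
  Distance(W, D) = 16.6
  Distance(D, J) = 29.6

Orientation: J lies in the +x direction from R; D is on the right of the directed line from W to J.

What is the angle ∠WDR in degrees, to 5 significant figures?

119.25°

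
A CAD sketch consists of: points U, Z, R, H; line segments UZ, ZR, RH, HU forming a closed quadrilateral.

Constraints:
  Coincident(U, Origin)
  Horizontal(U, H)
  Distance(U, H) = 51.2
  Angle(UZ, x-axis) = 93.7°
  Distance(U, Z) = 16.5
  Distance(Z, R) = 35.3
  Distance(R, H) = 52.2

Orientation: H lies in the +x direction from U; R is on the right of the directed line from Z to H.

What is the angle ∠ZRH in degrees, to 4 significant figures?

74.77°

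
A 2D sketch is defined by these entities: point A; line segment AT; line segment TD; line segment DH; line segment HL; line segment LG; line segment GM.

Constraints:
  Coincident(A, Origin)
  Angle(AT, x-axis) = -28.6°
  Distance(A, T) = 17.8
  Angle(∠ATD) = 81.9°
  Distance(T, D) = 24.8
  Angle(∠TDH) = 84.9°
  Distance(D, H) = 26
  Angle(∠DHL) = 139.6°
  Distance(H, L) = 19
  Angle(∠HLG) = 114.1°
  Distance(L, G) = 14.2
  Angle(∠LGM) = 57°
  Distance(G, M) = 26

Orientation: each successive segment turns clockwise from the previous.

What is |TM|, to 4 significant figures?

25.32

A is at the origin; AT runs at -28.6° with length 17.8, so T = (15.63, -8.521). ∠ATD = 81.9° gives TD at -126.7° from the x-axis; with |TD| = 24.8, D = (0.8070, -28.40). ∠TDH = 84.9° gives DH at 138.2° from the x-axis; with |DH| = 26.0, H = (-18.58, -11.07). ∠DHL = 139.6° gives HL at 97.80° from the x-axis; with |HL| = 19.0, L = (-21.15, 7.749). ∠HLG = 114.1° gives LG at 31.90° from the x-axis; with |LG| = 14.2, G = (-9.099, 15.25). ∠LGM = 57.0° gives GM at -91.10° from the x-axis; with |GM| = 26.0, M = (-9.598, -10.74). Then |TM| = |M − T| = 25.32.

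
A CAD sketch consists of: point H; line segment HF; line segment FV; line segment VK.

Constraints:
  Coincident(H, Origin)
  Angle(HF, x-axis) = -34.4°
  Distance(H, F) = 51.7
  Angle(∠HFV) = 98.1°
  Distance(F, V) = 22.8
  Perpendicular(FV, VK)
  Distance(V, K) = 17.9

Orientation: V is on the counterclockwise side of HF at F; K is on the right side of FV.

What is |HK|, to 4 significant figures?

75.35

H is at the origin; HF runs at -34.4° with length 51.7, so F = 51.7·(cos -34.4°, sin -34.4°) = (42.66, -29.21). ∠HFV = 98.1°, so FV runs at -34.4° + (180° − 98.1°) = 47.50° from the x-axis; with |FV| = 22.8, V = F + 22.8·(cos 47.50°, sin 47.50°) = (58.06, -12.40). FV ⟂ VK; with |VK| = 17.9 on the right of FV, K = V + 17.9·(0.7373, -0.6756) = (71.26, -24.49). Then |HK| = |K − H| = 75.35.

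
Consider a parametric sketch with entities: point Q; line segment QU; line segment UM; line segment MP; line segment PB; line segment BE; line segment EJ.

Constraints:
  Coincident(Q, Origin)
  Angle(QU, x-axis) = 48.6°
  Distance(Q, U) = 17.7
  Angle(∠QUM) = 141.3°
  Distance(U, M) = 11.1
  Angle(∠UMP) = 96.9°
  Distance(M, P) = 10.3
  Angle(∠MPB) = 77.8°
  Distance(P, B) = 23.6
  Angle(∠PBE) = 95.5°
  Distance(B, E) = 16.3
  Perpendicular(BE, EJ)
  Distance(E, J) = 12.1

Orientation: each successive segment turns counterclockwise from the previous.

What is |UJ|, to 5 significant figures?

8.3434

∠PBE = 95.5° gives BE at -2.9000° from the x-axis; with |BE| = 16.3, E = (19.422, 1.6820). BE is perpendicular to EJ, so EJ runs at 87.100°; with |EJ| = 12.1, J = (20.034, 13.766). Then |UJ| = |J − U| = 8.3434.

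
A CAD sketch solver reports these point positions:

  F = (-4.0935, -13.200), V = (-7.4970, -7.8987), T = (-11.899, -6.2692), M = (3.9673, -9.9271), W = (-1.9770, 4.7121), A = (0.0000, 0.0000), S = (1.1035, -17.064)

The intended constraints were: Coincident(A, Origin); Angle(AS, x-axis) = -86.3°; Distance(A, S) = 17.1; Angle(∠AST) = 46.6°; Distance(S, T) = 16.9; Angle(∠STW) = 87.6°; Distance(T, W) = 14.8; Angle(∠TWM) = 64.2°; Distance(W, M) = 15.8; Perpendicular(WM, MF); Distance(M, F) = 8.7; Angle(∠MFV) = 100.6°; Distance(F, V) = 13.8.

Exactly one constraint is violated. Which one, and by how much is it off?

Distance(F, V) = 13.8 — off by 7.50.

A = (0.00, 0.00) ✓; AS at -86.30° ✓; |AS| = 17.10 ✓; ∠AST = 46.60° ✓; |ST| = 16.90 ✓; ∠STW = 87.60° ✓; |TW| = 14.80 ✓; ∠TWM = 64.20° ✓; |WM| = 15.80 ✓; ∠(WM, MF) = 90.00° ✓; |MF| = 8.700 ✓; ∠MFV = 100.6° ✓; |FV| = 6.300 ✗.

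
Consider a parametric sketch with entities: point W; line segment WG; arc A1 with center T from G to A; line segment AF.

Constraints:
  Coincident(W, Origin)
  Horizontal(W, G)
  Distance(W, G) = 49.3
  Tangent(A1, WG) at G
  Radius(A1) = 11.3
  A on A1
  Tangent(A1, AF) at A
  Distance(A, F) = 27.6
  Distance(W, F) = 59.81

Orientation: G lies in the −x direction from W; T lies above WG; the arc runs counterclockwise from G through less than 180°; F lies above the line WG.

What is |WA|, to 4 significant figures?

40.59

Checks: ∠(TG, GW) = 90.00° ✓; |TG| = 11.30 ✓; |TA| = 11.30 ✓; ∠(TA, AF) = 90.00° ✓; |AF| = 27.60 ✓; |WF| = 59.81 ✓.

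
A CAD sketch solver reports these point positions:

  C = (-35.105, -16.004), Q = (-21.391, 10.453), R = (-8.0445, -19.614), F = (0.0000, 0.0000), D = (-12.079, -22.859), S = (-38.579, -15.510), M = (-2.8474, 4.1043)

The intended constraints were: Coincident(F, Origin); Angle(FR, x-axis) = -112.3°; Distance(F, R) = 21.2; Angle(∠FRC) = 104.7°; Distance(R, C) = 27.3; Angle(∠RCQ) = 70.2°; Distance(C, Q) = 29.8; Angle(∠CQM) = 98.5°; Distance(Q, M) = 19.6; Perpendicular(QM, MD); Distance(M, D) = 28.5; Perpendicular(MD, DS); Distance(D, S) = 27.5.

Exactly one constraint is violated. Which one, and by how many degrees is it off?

Perpendicular(MD, DS) — off by 3.40°.

F = (0.00, 0.00) ✓; FR at -112.3° ✓; |FR| = 21.20 ✓; ∠FRC = 104.7° ✓; |RC| = 27.30 ✓; ∠RCQ = 70.20° ✓; |CQ| = 29.80 ✓; ∠CQM = 98.50° ✓; |QM| = 19.60 ✓; ∠(QM, MD) = 90.00° ✓; |MD| = 28.50 ✓; ∠(MD, DS) = 86.60° ✗; |DS| = 27.50 ✓.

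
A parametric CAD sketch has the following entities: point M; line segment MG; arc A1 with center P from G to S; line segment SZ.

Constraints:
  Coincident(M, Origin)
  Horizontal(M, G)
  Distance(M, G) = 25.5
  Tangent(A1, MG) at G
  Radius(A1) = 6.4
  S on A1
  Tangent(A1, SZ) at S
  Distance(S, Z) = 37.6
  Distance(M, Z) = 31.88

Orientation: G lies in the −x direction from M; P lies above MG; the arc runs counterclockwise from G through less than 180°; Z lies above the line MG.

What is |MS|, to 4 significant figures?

20.65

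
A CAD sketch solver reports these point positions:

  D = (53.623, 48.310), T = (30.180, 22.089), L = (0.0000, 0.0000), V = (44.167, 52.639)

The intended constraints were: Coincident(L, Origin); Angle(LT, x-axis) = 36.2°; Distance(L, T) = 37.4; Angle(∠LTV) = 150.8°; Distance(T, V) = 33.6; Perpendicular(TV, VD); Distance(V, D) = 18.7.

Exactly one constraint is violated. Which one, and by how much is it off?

Distance(V, D) = 18.7 — off by 8.30.

L = (0.00, 0.00) ✓; LT at 36.20° ✓; |LT| = 37.40 ✓; ∠LTV = 150.8° ✓; |TV| = 33.60 ✓; ∠(TV, VD) = 90.00° ✓; |VD| = 10.40 ✗.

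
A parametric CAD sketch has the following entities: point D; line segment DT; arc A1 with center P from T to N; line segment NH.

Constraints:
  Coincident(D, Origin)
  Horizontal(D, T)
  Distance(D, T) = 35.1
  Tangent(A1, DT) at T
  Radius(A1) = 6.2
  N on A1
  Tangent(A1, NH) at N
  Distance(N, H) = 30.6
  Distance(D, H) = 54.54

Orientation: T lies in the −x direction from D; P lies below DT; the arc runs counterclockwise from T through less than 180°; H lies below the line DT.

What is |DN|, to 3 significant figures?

41.8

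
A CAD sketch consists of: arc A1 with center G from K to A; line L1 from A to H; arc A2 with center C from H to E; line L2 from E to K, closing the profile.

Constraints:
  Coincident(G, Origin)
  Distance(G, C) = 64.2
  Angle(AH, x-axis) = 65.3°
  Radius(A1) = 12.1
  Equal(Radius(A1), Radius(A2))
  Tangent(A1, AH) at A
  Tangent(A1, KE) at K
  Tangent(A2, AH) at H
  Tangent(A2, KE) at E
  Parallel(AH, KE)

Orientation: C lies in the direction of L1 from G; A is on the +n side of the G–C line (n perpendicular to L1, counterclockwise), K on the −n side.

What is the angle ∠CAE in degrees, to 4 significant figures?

9.980°

Tangency of A1 to both parallel lines with radius 12.1 puts A and K at G ± 12.1·n: A = (-10.99, 5.056), K = (10.99, -5.056). Equal radii place H and E the same way about C: H = C + 12.1·n = (15.83, 63.38), E = C − 12.1·n = (37.82, 53.27). Then cos ∠CAE = AC·AE / (|AC||AE|), giving 9.980°.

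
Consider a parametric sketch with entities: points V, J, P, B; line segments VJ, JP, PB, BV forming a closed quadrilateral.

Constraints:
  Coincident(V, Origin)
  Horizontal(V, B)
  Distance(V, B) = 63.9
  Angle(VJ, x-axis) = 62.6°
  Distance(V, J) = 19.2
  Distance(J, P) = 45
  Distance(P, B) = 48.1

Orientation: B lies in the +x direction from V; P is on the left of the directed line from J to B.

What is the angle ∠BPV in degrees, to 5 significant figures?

68.846°

Checks: |JP| = 45.00 ✓; |PB| = 48.10 ✓.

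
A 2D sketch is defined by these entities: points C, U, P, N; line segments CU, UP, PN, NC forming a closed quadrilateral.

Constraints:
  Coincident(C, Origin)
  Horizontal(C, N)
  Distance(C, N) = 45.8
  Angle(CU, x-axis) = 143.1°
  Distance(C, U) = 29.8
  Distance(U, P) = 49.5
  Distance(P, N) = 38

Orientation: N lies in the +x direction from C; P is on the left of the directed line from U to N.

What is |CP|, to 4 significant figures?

39.17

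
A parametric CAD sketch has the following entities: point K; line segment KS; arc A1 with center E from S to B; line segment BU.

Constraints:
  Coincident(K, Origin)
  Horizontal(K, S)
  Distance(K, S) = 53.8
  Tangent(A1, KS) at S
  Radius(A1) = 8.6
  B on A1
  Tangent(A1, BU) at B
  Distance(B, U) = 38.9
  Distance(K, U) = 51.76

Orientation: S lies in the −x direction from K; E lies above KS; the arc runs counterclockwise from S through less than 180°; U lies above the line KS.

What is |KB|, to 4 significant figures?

46.15

Checks: |EB| = 8.600 ✓; ∠(EB, BU) = 90.00° ✓; |BU| = 38.90 ✓; |KU| = 51.76 ✓.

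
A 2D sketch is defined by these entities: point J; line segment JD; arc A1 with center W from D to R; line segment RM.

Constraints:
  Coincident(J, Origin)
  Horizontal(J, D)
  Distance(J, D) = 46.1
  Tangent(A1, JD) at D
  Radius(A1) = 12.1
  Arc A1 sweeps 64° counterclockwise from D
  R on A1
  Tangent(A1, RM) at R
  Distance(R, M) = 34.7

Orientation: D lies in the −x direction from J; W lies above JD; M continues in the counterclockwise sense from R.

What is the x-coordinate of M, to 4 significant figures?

-20.01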